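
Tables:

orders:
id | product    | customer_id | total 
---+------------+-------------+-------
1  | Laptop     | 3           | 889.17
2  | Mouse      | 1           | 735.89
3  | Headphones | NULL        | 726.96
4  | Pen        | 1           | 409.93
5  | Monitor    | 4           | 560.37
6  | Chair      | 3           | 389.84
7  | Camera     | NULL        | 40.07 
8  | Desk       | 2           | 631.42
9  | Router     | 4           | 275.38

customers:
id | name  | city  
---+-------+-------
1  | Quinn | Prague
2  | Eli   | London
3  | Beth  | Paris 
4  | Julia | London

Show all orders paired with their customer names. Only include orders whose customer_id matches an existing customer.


INNER JOIN keeps only orders rows whose customer_id matches an id in customers. Walk through each order:
  - order 1 (Laptop): customer_id=3 -> matches Beth
  - order 2 (Mouse): customer_id=1 -> matches Quinn
  - order 3 (Headphones): customer_id=NULL, no match -> dropped
  - order 4 (Pen): customer_id=1 -> matches Quinn
  - order 5 (Monitor): customer_id=4 -> matches Julia
  - order 6 (Chair): customer_id=3 -> matches Beth
  - order 7 (Camera): customer_id=NULL, no match -> dropped
  - order 8 (Desk): customer_id=2 -> matches Eli
  - order 9 (Router): customer_id=4 -> matches Julia
So 2 of 9 rows are dropped.

SQL:
SELECT a.product, b.name AS customer
FROM orders a
INNER JOIN customers b ON a.customer_id = b.id

Result:
product | customer
--------+---------
Laptop  | Beth    
Mouse   | Quinn   
Pen     | Quinn   
Monitor | Julia   
Chair   | Beth    
Desk    | Eli     
Router  | Julia   


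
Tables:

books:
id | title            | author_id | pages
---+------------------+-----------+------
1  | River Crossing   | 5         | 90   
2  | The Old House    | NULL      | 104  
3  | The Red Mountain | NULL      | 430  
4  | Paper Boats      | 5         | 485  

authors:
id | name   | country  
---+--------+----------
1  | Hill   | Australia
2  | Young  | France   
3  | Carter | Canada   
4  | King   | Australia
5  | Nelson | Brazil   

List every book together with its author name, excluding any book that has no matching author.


INNER JOIN keeps only books rows whose author_id matches an id in authors. Walk through each book:
  - book 1 (River Crossing): author_id=5 -> matches Nelson
  - book 2 (The Old House): author_id=NULL, no match -> dropped
  - book 3 (The Red Mountain): author_id=NULL, no match -> dropped
  - book 4 (Paper Boats): author_id=5 -> matches Nelson
So 2 of 4 rows are dropped.

SQL:
SELECT a.title, b.name AS author
FROM books a
INNER JOIN authors b ON a.author_id = b.id

Result:
title          | author
---------------+-------
River Crossing | Nelson
Paper Boats    | Nelson


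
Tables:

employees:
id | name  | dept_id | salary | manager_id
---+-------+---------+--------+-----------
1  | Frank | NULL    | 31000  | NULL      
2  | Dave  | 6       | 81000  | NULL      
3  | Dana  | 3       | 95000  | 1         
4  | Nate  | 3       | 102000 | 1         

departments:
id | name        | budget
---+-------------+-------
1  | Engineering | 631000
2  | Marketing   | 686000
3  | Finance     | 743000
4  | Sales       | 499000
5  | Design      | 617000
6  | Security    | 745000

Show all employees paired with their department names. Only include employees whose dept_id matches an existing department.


INNER JOIN keeps only employees rows whose dept_id matches an id in departments. Walk through each employee:
  - employee 1 (Frank): dept_id=NULL, no match -> dropped
  - employee 2 (Dave): dept_id=6 -> matches Security
  - employee 3 (Dana): dept_id=3 -> matches Finance
  - employee 4 (Nate): dept_id=3 -> matches Finance
So 1 of 4 rows is dropped.

SQL:
SELECT a.name, b.name AS department
FROM employees a
INNER JOIN departments b ON a.dept_id = b.id

Result:
name | department
-----+-----------
Dave | Security  
Dana | Finance   
Nate | Finance   


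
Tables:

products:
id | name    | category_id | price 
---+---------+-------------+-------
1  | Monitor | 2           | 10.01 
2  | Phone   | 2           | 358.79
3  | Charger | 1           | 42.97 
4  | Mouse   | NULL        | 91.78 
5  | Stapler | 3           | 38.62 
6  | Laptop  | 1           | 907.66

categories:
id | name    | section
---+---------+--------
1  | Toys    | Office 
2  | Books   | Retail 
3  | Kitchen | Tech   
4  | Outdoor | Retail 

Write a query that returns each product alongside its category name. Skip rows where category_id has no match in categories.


INNER JOIN keeps only products rows whose category_id matches an id in categories. Walk through each product:
  - product 1 (Monitor): category_id=2 -> matches Books
  - product 2 (Phone): category_id=2 -> matches Books
  - product 3 (Charger): category_id=1 -> matches Toys
  - product 4 (Mouse): category_id=NULL, no match -> dropped
  - product 5 (Stapler): category_id=3 -> matches Kitchen
  - product 6 (Laptop): category_id=1 -> matches Toys
So 1 of 6 rows is dropped.

SQL:
SELECT a.name, b.name AS category
FROM products a
INNER JOIN categories b ON a.category_id = b.id

Result:
name    | category
--------+---------
Monitor | Books   
Phone   | Books   
Charger | Toys    
Stapler | Kitchen 
Laptop  | Toys    


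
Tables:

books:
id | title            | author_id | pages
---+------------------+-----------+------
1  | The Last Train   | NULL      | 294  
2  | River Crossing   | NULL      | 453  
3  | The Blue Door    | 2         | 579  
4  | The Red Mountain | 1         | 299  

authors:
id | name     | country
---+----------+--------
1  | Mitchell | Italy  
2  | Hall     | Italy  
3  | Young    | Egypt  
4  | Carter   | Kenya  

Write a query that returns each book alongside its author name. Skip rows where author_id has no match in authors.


INNER JOIN keeps only books rows whose author_id matches an id in authors. Walk through each book:
  - book 1 (The Last Train): author_id=NULL, no match -> dropped
  - book 2 (River Crossing): author_id=NULL, no match -> dropped
  - book 3 (The Blue Door): author_id=2 -> matches Hall
  - book 4 (The Red Mountain): author_id=1 -> matches Mitchell
So 2 of 4 rows are dropped.

SQL:
SELECT a.title, b.name AS author
FROM books a
INNER JOIN authors b ON a.author_id = b.id

Result:
title            | author  
-----------------+---------
The Blue Door    | Hall    
The Red Mountain | Mitchell


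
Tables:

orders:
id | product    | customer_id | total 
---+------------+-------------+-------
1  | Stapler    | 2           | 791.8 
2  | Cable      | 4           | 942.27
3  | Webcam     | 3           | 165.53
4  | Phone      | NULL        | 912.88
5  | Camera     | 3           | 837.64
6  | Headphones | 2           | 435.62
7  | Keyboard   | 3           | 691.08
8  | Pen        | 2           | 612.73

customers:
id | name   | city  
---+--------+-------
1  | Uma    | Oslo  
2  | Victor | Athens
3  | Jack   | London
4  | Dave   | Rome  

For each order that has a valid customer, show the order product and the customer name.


INNER JOIN keeps only orders rows whose customer_id matches an id in customers. Walk through each order:
  - order 1 (Stapler): customer_id=2 -> matches Victor
  - order 2 (Cable): customer_id=4 -> matches Dave
  - order 3 (Webcam): customer_id=3 -> matches Jack
  - order 4 (Phone): customer_id=NULL, no match -> dropped
  - order 5 (Camera): customer_id=3 -> matches Jack
  - order 6 (Headphones): customer_id=2 -> matches Victor
  - order 7 (Keyboard): customer_id=3 -> matches Jack
  - order 8 (Pen): customer_id=2 -> matches Victor
So 1 of 8 rows is dropped.

SQL:
SELECT a.product, b.name AS customer
FROM orders a
INNER JOIN customers b ON a.customer_id = b.id

Result:
product    | customer
-----------+---------
Stapler    | Victor  
Cable      | Dave    
Webcam     | Jack    
Camera     | Jack    
Headphones | Victor  
Keyboard   | Jack    
Pen        | Victor  


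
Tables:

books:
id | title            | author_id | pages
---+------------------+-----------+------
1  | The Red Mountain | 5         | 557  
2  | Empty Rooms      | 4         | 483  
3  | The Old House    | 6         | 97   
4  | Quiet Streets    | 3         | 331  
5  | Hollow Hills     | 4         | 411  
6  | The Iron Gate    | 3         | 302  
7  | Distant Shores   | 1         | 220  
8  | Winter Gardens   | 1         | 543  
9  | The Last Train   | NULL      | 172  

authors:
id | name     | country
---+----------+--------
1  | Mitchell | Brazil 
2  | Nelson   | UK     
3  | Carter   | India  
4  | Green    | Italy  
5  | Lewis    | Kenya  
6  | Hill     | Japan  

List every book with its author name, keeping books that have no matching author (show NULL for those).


LEFT JOIN keeps every row from books (the left table); where author_id has no match in authors, the author columns become NULL. Walk through each book:
  - book 1 (The Red Mountain): author_id=5 -> matches Lewis
  - book 2 (Empty Rooms): author_id=4 -> matches Green
  - book 3 (The Old House): author_id=6 -> matches Hill
  - book 4 (Quiet Streets): author_id=3 -> matches Carter
  - book 5 (Hollow Hills): author_id=4 -> matches Green
  - book 6 (The Iron Gate): author_id=3 -> matches Carter
  - book 7 (Distant Shores): author_id=1 -> matches Mitchell
  - book 8 (Winter Gardens): author_id=1 -> matches Mitchell
  - book 9 (The Last Train): author_id=NULL, no match -> kept with NULL
All 9 rows appear; 1 has NULL author.

SQL:
SELECT a.title, b.name AS author
FROM books a
LEFT JOIN authors b ON a.author_id = b.id

Result:
title            | author  
-----------------+---------
The Red Mountain | Lewis   
Empty Rooms      | Green   
The Old House    | Hill    
Quiet Streets    | Carter  
Hollow Hills     | Green   
The Iron Gate    | Carter  
Distant Shores   | Mitchell
Winter Gardens   | Mitchell
The Last Train   | NULL    


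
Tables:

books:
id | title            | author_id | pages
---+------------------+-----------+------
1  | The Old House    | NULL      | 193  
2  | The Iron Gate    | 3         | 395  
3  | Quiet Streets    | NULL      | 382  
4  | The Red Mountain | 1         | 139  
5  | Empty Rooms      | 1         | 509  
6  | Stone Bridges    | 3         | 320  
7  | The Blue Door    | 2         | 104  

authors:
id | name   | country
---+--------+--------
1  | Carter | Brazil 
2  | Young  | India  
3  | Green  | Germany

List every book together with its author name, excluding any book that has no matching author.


INNER JOIN keeps only books rows whose author_id matches an id in authors. Walk through each book:
  - book 1 (The Old House): author_id=NULL, no match -> dropped
  - book 2 (The Iron Gate): author_id=3 -> matches Green
  - book 3 (Quiet Streets): author_id=NULL, no match -> dropped
  - book 4 (The Red Mountain): author_id=1 -> matches Carter
  - book 5 (Empty Rooms): author_id=1 -> matches Carter
  - book 6 (Stone Bridges): author_id=3 -> matches Green
  - book 7 (The Blue Door): author_id=2 -> matches Young
So 2 of 7 rows are dropped.

SQL:
SELECT a.title, b.name AS author
FROM books a
INNER JOIN authors b ON a.author_id = b.id

Result:
title            | author
-----------------+-------
The Iron Gate    | Green 
The Red Mountain | Carter
Empty Rooms      | Carter
Stone Bridges    | Green 
The Blue Door    | Young 


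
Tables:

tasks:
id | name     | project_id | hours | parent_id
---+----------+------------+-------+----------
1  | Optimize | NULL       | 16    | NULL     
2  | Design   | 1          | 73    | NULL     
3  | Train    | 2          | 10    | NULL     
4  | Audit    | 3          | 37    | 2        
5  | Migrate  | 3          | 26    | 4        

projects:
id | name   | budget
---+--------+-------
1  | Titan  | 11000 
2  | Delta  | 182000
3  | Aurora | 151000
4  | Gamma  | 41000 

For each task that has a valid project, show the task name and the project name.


INNER JOIN keeps only tasks rows whose project_id matches an id in projects. Walk through each task:
  - task 1 (Optimize): project_id=NULL, no match -> dropped
  - task 2 (Design): project_id=1 -> matches Titan
  - task 3 (Train): project_id=2 -> matches Delta
  - task 4 (Audit): project_id=3 -> matches Aurora
  - task 5 (Migrate): project_id=3 -> matches Aurora
So 1 of 5 rows is dropped.

SQL:
SELECT a.name, b.name AS project
FROM tasks a
INNER JOIN projects b ON a.project_id = b.id

Result:
name    | project
--------+--------
Design  | Titan  
Train   | Delta  
Audit   | Aurora 
Migrate | Aurora 


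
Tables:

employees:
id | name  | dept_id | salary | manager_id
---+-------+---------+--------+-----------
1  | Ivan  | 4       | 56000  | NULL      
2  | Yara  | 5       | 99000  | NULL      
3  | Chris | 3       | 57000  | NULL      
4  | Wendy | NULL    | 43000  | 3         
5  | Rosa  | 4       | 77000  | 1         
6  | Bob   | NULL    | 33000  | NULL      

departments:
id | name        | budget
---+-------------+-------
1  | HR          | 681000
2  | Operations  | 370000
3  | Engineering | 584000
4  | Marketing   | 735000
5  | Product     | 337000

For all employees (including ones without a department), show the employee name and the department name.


LEFT JOIN keeps every row from employees (the left table); where dept_id has no match in departments, the department columns become NULL. Walk through each employee:
  - employee 1 (Ivan): dept_id=4 -> matches Marketing
  - employee 2 (Yara): dept_id=5 -> matches Product
  - employee 3 (Chris): dept_id=3 -> matches Engineering
  - employee 4 (Wendy): dept_id=NULL, no match -> kept with NULL
  - employee 5 (Rosa): dept_id=4 -> matches Marketing
  - employee 6 (Bob): dept_id=NULL, no match -> kept with NULL
All 6 rows appear; 2 have NULL department.

SQL:
SELECT a.name, b.name AS department
FROM employees a
LEFT JOIN departments b ON a.dept_id = b.id

Result:
name  | department 
------+------------
Ivan  | Marketing  
Yara  | Product    
Chris | Engineering
Wendy | NULL       
Rosa  | Marketing  
Bob   | NULL       


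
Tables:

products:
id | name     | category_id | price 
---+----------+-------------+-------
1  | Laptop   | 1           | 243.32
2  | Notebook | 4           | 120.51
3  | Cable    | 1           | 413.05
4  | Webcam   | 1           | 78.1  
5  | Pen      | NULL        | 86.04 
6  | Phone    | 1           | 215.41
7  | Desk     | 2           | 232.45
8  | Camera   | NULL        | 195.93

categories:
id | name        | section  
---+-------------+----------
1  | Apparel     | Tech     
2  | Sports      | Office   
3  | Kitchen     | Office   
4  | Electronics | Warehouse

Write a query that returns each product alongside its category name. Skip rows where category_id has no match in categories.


INNER JOIN keeps only products rows whose category_id matches an id in categories. Walk through each product:
  - product 1 (Laptop): category_id=1 -> matches Apparel
  - product 2 (Notebook): category_id=4 -> matches Electronics
  - product 3 (Cable): category_id=1 -> matches Apparel
  - product 4 (Webcam): category_id=1 -> matches Apparel
  - product 5 (Pen): category_id=NULL, no match -> dropped
  - product 6 (Phone): category_id=1 -> matches Apparel
  - product 7 (Desk): category_id=2 -> matches Sports
  - product 8 (Camera): category_id=NULL, no match -> dropped
So 2 of 8 rows are dropped.

SQL:
SELECT a.name, b.name AS category
FROM products a
INNER JOIN categories b ON a.category_id = b.id

Result:
name     | category   
---------+------------
Laptop   | Apparel    
Notebook | Electronics
Cable    | Apparel    
Webcam   | Apparel    
Phone    | Apparel    
Desk     | Sports     


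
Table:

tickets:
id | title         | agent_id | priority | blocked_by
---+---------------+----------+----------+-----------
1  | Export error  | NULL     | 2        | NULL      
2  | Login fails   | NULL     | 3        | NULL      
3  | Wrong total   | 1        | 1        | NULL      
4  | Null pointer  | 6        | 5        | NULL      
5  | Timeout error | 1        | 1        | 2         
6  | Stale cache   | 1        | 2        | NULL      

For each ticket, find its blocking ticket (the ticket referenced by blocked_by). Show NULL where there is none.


This is a self-join: tickets is joined to a second copy of itself, matching each row's blocked_by to another row's id. Use LEFT JOIN so rows with blocked_by=NULL are kept.
  - ticket 1 (Export error): blocked_by=NULL -> NULL
  - ticket 2 (Login fails): blocked_by=NULL -> NULL
  - ticket 3 (Wrong total): blocked_by=NULL -> NULL
  - ticket 4 (Null pointer): blocked_by=NULL -> NULL
  - ticket 5 (Timeout error): blocked_by=2 -> Login fails
  - ticket 6 (Stale cache): blocked_by=NULL -> NULL

SQL:
SELECT a.title AS item, b.title AS blocked_by
FROM tickets a
LEFT JOIN tickets b ON a.blocked_by = b.id

Result:
item          | blocked_by 
--------------+------------
Export error  | NULL       
Login fails   | NULL       
Wrong total   | NULL       
Null pointer  | NULL       
Timeout error | Login fails
Stale cache   | NULL       


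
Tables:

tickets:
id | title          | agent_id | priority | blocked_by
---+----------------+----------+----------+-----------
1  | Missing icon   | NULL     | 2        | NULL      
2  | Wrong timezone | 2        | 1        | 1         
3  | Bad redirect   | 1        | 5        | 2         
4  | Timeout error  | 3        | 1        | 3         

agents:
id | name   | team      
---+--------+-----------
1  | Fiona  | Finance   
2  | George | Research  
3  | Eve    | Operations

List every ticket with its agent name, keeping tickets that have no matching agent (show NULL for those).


LEFT JOIN keeps every row from tickets (the left table); where agent_id has no match in agents, the agent columns become NULL. Walk through each ticket:
  - ticket 1 (Missing icon): agent_id=NULL, no match -> kept with NULL
  - ticket 2 (Wrong timezone): agent_id=2 -> matches George
  - ticket 3 (Bad redirect): agent_id=1 -> matches Fiona
  - ticket 4 (Timeout error): agent_id=3 -> matches Eve
All 4 rows appear; 1 has NULL agent.

SQL:
SELECT a.title, b.name AS agent
FROM tickets a
LEFT JOIN agents b ON a.agent_id = b.id

Result:
title          | agent 
---------------+-------
Missing icon   | NULL  
Wrong timezone | George
Bad redirect   | Fiona 
Timeout error  | Eve   


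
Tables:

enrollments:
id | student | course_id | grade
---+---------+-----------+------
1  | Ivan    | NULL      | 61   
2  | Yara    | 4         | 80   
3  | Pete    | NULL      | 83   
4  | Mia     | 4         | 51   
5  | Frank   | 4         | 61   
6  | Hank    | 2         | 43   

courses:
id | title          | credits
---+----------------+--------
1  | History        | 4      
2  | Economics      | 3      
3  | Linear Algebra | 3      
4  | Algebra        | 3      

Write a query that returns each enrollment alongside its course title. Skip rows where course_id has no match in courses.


INNER JOIN keeps only enrollments rows whose course_id matches an id in courses. Walk through each enrollment:
  - enrollment 1 (Ivan): course_id=NULL, no match -> dropped
  - enrollment 2 (Yara): course_id=4 -> matches Algebra
  - enrollment 3 (Pete): course_id=NULL, no match -> dropped
  - enrollment 4 (Mia): course_id=4 -> matches Algebra
  - enrollment 5 (Frank): course_id=4 -> matches Algebra
  - enrollment 6 (Hank): course_id=2 -> matches Economics
So 2 of 6 rows are dropped.

SQL:
SELECT a.student, b.title AS course
FROM enrollments a
INNER JOIN courses b ON a.course_id = b.id

Result:
student | course   
--------+----------
Yara    | Algebra  
Mia     | Algebra  
Frank   | Algebra  
Hank    | Economics


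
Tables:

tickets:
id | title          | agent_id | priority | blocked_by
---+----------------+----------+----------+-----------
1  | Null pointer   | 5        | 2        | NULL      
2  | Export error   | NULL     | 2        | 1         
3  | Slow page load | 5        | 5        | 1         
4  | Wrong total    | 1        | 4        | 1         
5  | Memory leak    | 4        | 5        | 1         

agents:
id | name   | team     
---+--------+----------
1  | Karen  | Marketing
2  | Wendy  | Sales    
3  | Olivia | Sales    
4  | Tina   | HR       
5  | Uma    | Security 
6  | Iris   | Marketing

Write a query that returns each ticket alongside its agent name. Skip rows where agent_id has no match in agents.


INNER JOIN keeps only tickets rows whose agent_id matches an id in agents. Walk through each ticket:
  - ticket 1 (Null pointer): agent_id=5 -> matches Uma
  - ticket 2 (Export error): agent_id=NULL, no match -> dropped
  - ticket 3 (Slow page load): agent_id=5 -> matches Uma
  - ticket 4 (Wrong total): agent_id=1 -> matches Karen
  - ticket 5 (Memory leak): agent_id=4 -> matches Tina
So 1 of 5 rows is dropped.

SQL:
SELECT a.title, b.name AS agent
FROM tickets a
INNER JOIN agents b ON a.agent_id = b.id

Result:
title          | agent
---------------+------
Null pointer   | Uma  
Slow page load | Uma  
Wrong total    | Karen
Memory leak    | Tina 


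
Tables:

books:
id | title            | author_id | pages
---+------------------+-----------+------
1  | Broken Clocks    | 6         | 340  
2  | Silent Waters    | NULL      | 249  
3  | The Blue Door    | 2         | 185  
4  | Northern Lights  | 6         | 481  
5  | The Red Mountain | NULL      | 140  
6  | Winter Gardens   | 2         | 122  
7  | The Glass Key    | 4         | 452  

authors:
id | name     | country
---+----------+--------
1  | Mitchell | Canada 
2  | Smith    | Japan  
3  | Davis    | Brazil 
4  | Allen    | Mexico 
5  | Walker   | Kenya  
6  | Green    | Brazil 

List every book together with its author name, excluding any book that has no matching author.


INNER JOIN keeps only books rows whose author_id matches an id in authors. Walk through each book:
  - book 1 (Broken Clocks): author_id=6 -> matches Green
  - book 2 (Silent Waters): author_id=NULL, no match -> dropped
  - book 3 (The Blue Door): author_id=2 -> matches Smith
  - book 4 (Northern Lights): author_id=6 -> matches Green
  - book 5 (The Red Mountain): author_id=NULL, no match -> dropped
  - book 6 (Winter Gardens): author_id=2 -> matches Smith
  - book 7 (The Glass Key): author_id=4 -> matches Allen
So 2 of 7 rows are dropped.

SQL:
SELECT a.title, b.name AS author
FROM books a
INNER JOIN authors b ON a.author_id = b.id

Result:
title           | author
----------------+-------
Broken Clocks   | Green 
The Blue Door   | Smith 
Northern Lights | Green 
Winter Gardens  | Smith 
The Glass Key   | Allen 


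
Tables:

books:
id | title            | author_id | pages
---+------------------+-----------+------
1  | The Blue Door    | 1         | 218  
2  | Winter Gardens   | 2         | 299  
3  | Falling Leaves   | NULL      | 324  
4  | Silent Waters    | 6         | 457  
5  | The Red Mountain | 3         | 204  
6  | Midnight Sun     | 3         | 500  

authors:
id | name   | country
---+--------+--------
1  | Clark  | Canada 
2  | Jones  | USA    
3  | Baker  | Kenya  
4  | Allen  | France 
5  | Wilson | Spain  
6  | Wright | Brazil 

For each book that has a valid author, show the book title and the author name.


INNER JOIN keeps only books rows whose author_id matches an id in authors. Walk through each book:
  - book 1 (The Blue Door): author_id=1 -> matches Clark
  - book 2 (Winter Gardens): author_id=2 -> matches Jones
  - book 3 (Falling Leaves): author_id=NULL, no match -> dropped
  - book 4 (Silent Waters): author_id=6 -> matches Wright
  - book 5 (The Red Mountain): author_id=3 -> matches Baker
  - book 6 (Midnight Sun): author_id=3 -> matches Baker
So 1 of 6 rows is dropped.

SQL:
SELECT a.title, b.name AS author
FROM books a
INNER JOIN authors b ON a.author_id = b.id

Result:
title            | author
-----------------+-------
The Blue Door    | Clark 
Winter Gardens   | Jones 
Silent Waters    | Wright
The Red Mountain | Baker 
Midnight Sun     | Baker 


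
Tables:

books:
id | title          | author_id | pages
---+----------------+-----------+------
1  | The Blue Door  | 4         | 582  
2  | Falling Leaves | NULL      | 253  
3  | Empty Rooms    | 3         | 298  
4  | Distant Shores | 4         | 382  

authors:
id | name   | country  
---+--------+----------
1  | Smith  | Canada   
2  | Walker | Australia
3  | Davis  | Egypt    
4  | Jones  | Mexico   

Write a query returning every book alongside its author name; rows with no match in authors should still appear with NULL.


LEFT JOIN keeps every row from books (the left table); where author_id has no match in authors, the author columns become NULL. Walk through each book:
  - book 1 (The Blue Door): author_id=4 -> matches Jones
  - book 2 (Falling Leaves): author_id=NULL, no match -> kept with NULL
  - book 3 (Empty Rooms): author_id=3 -> matches Davis
  - book 4 (Distant Shores): author_id=4 -> matches Jones
All 4 rows appear; 1 has NULL author.

SQL:
SELECT a.title, b.name AS author
FROM books a
LEFT JOIN authors b ON a.author_id = b.id

Result:
title          | author
---------------+-------
The Blue Door  | Jones 
Falling Leaves | NULL  
Empty Rooms    | Davis 
Distant Shores | Jones 


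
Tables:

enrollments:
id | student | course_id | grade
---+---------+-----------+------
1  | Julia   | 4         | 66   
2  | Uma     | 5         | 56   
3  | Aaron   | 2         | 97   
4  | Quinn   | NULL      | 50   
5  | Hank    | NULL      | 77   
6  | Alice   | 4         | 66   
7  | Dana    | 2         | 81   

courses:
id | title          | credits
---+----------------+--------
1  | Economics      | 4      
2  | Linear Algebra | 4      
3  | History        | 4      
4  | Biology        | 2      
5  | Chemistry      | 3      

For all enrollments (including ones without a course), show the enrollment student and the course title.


LEFT JOIN keeps every row from enrollments (the left table); where course_id has no match in courses, the course columns become NULL. Walk through each enrollment:
  - enrollment 1 (Julia): course_id=4 -> matches Biology
  - enrollment 2 (Uma): course_id=5 -> matches Chemistry
  - enrollment 3 (Aaron): course_id=2 -> matches Linear Algebra
  - enrollment 4 (Quinn): course_id=NULL, no match -> kept with NULL
  - enrollment 5 (Hank): course_id=NULL, no match -> kept with NULL
  - enrollment 6 (Alice): course_id=4 -> matches Biology
  - enrollment 7 (Dana): course_id=2 -> matches Linear Algebra
All 7 rows appear; 2 have NULL course.

SQL:
SELECT a.student, b.title AS course
FROM enrollments a
LEFT JOIN courses b ON a.course_id = b.id

Result:
student | course        
--------+---------------
Julia   | Biology       
Uma     | Chemistry     
Aaron   | Linear Algebra
Quinn   | NULL          
Hank    | NULL          
Alice   | Biology       
Dana    | Linear Algebra


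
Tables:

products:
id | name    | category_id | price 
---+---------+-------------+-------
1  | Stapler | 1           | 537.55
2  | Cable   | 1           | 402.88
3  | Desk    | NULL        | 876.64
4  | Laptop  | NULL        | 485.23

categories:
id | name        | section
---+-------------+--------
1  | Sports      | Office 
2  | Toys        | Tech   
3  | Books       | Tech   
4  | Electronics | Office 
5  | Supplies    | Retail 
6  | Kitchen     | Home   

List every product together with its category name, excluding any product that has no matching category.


INNER JOIN keeps only products rows whose category_id matches an id in categories. Walk through each product:
  - product 1 (Stapler): category_id=1 -> matches Sports
  - product 2 (Cable): category_id=1 -> matches Sports
  - product 3 (Desk): category_id=NULL, no match -> dropped
  - product 4 (Laptop): category_id=NULL, no match -> dropped
So 2 of 4 rows are dropped.

SQL:
SELECT a.name, b.name AS category
FROM products a
INNER JOIN categories b ON a.category_id = b.id

Result:
name    | category
--------+---------
Stapler | Sports  
Cable   | Sports  


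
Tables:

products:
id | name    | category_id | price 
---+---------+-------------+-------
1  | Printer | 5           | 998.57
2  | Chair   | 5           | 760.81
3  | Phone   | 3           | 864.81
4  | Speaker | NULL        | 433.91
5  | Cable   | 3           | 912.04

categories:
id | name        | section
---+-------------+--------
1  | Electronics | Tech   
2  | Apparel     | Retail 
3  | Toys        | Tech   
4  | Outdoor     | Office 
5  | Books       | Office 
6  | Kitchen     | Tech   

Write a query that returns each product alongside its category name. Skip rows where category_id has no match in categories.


INNER JOIN keeps only products rows whose category_id matches an id in categories. Walk through each product:
  - product 1 (Printer): category_id=5 -> matches Books
  - product 2 (Chair): category_id=5 -> matches Books
  - product 3 (Phone): category_id=3 -> matches Toys
  - product 4 (Speaker): category_id=NULL, no match -> dropped
  - product 5 (Cable): category_id=3 -> matches Toys
So 1 of 5 rows is dropped.

SQL:
SELECT a.name, b.name AS category
FROM products a
INNER JOIN categories b ON a.category_id = b.id

Result:
name    | category
--------+---------
Printer | Books   
Chair   | Books   
Phone   | Toys    
Cable   | Toys    


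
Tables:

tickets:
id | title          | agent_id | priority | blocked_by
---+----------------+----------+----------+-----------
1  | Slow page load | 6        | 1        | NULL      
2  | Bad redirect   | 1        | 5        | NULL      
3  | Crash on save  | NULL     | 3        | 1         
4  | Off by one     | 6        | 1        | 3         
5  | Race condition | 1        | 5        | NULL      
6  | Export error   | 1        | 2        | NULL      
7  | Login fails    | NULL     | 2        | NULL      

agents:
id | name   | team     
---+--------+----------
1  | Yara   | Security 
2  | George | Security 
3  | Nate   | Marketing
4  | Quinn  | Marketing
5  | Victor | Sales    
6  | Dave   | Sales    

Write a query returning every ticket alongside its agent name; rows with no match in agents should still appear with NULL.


LEFT JOIN keeps every row from tickets (the left table); where agent_id has no match in agents, the agent columns become NULL. Walk through each ticket:
  - ticket 1 (Slow page load): agent_id=6 -> matches Dave
  - ticket 2 (Bad redirect): agent_id=1 -> matches Yara
  - ticket 3 (Crash on save): agent_id=NULL, no match -> kept with NULL
  - ticket 4 (Off by one): agent_id=6 -> matches Dave
  - ticket 5 (Race condition): agent_id=1 -> matches Yara
  - ticket 6 (Export error): agent_id=1 -> matches Yara
  - ticket 7 (Login fails): agent_id=NULL, no match -> kept with NULL
All 7 rows appear; 2 have NULL agent.

SQL:
SELECT a.title, b.name AS agent
FROM tickets a
LEFT JOIN agents b ON a.agent_id = b.id

Result:
title          | agent
---------------+------
Slow page load | Dave 
Bad redirect   | Yara 
Crash on save  | NULL 
Off by one     | Dave 
Race condition | Yara 
Export error   | Yara 
Login fails    | NULL 


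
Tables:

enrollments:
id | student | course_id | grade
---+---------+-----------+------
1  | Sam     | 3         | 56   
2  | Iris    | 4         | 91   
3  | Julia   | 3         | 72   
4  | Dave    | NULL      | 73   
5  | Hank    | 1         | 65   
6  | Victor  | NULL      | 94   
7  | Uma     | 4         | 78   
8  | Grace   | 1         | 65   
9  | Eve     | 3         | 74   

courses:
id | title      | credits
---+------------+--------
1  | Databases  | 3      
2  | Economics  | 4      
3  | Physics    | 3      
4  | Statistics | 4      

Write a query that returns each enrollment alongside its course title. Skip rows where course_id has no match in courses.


INNER JOIN keeps only enrollments rows whose course_id matches an id in courses. Walk through each enrollment:
  - enrollment 1 (Sam): course_id=3 -> matches Physics
  - enrollment 2 (Iris): course_id=4 -> matches Statistics
  - enrollment 3 (Julia): course_id=3 -> matches Physics
  - enrollment 4 (Dave): course_id=NULL, no match -> dropped
  - enrollment 5 (Hank): course_id=1 -> matches Databases
  - enrollment 6 (Victor): course_id=NULL, no match -> dropped
  - enrollment 7 (Uma): course_id=4 -> matches Statistics
  - enrollment 8 (Grace): course_id=1 -> matches Databases
  - enrollment 9 (Eve): course_id=3 -> matches Physics
So 2 of 9 rows are dropped.

SQL:
SELECT a.student, b.title AS course
FROM enrollments a
INNER JOIN courses b ON a.course_id = b.id

Result:
student | course    
--------+-----------
Sam     | Physics   
Iris    | Statistics
Julia   | Physics   
Hank    | Databases 
Uma     | Statistics
Grace   | Databases 
Eve     | Physics   


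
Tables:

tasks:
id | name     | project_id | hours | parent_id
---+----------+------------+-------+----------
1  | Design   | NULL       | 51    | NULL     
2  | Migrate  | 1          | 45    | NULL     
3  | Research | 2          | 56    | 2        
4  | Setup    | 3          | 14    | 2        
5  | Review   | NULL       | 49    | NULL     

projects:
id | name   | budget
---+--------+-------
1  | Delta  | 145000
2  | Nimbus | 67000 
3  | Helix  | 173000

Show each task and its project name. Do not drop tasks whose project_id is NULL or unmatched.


LEFT JOIN keeps every row from tasks (the left table); where project_id has no match in projects, the project columns become NULL. Walk through each task:
  - task 1 (Design): project_id=NULL, no match -> kept with NULL
  - task 2 (Migrate): project_id=1 -> matches Delta
  - task 3 (Research): project_id=2 -> matches Nimbus
  - task 4 (Setup): project_id=3 -> matches Helix
  - task 5 (Review): project_id=NULL, no match -> kept with NULL
All 5 rows appear; 2 have NULL project.

SQL:
SELECT a.name, b.name AS project
FROM tasks a
LEFT JOIN projects b ON a.project_id = b.id

Result:
name     | project
---------+--------
Design   | NULL   
Migrate  | Delta  
Research | Nimbus 
Setup    | Helix  
Review   | NULL   


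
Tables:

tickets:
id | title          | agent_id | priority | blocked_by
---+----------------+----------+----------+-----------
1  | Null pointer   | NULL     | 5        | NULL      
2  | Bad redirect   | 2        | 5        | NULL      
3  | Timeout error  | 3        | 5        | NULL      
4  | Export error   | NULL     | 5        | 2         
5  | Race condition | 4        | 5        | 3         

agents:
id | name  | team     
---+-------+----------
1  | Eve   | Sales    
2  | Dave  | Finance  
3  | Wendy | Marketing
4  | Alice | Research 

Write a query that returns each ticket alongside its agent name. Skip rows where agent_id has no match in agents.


INNER JOIN keeps only tickets rows whose agent_id matches an id in agents. Walk through each ticket:
  - ticket 1 (Null pointer): agent_id=NULL, no match -> dropped
  - ticket 2 (Bad redirect): agent_id=2 -> matches Dave
  - ticket 3 (Timeout error): agent_id=3 -> matches Wendy
  - ticket 4 (Export error): agent_id=NULL, no match -> dropped
  - ticket 5 (Race condition): agent_id=4 -> matches Alice
So 2 of 5 rows are dropped.

SQL:
SELECT a.title, b.name AS agent
FROM tickets a
INNER JOIN agents b ON a.agent_id = b.id

Result:
title          | agent
---------------+------
Bad redirect   | Dave 
Timeout error  | Wendy
Race condition | Alice


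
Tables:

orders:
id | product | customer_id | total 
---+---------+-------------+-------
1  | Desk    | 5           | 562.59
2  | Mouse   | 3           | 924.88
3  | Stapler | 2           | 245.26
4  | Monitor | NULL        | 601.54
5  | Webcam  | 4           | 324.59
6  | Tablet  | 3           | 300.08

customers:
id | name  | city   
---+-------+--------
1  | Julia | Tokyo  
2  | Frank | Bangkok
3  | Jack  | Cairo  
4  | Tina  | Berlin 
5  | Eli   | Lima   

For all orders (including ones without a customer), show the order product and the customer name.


LEFT JOIN keeps every row from orders (the left table); where customer_id has no match in customers, the customer columns become NULL. Walk through each order:
  - order 1 (Desk): customer_id=5 -> matches Eli
  - order 2 (Mouse): customer_id=3 -> matches Jack
  - order 3 (Stapler): customer_id=2 -> matches Frank
  - order 4 (Monitor): customer_id=NULL, no match -> kept with NULL
  - order 5 (Webcam): customer_id=4 -> matches Tina
  - order 6 (Tablet): customer_id=3 -> matches Jack
All 6 rows appear; 1 has NULL customer.

SQL:
SELECT a.product, b.name AS customer
FROM orders a
LEFT JOIN customers b ON a.customer_id = b.id

Result:
product | customer
--------+---------
Desk    | Eli     
Mouse   | Jack    
Stapler | Frank   
Monitor | NULL    
Webcam  | Tina    
Tablet  | Jack    


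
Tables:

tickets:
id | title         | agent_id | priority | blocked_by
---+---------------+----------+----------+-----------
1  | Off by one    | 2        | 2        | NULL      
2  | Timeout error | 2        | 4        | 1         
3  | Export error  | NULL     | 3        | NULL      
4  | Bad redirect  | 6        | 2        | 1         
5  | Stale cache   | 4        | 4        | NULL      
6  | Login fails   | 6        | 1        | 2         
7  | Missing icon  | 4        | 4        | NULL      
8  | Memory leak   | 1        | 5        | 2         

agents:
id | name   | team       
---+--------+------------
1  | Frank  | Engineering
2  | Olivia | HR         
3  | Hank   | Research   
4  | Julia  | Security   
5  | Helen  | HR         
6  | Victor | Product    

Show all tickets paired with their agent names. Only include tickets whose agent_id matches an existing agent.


INNER JOIN keeps only tickets rows whose agent_id matches an id in agents. Walk through each ticket:
  - ticket 1 (Off by one): agent_id=2 -> matches Olivia
  - ticket 2 (Timeout error): agent_id=2 -> matches Olivia
  - ticket 3 (Export error): agent_id=NULL, no match -> dropped
  - ticket 4 (Bad redirect): agent_id=6 -> matches Victor
  - ticket 5 (Stale cache): agent_id=4 -> matches Julia
  - ticket 6 (Login fails): agent_id=6 -> matches Victor
  - ticket 7 (Missing icon): agent_id=4 -> matches Julia
  - ticket 8 (Memory leak): agent_id=1 -> matches Frank
So 1 of 8 rows is dropped.

SQL:
SELECT a.title, b.name AS agent
FROM tickets a
INNER JOIN agents b ON a.agent_id = b.id

Result:
title         | agent 
--------------+-------
Off by one    | Olivia
Timeout error | Olivia
Bad redirect  | Victor
Stale cache   | Julia 
Login fails   | Victor
Missing icon  | Julia 
Memory leak   | Frank 


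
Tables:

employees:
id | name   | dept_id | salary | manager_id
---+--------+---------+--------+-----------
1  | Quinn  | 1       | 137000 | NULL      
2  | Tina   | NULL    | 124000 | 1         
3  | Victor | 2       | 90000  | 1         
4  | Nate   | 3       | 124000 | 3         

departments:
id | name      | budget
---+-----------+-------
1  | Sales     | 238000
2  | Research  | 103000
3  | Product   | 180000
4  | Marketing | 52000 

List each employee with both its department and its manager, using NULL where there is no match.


Two LEFT JOINs from the same base table employees: one to departments via dept_id, one to employees itself via manager_id. Both are LEFT so every employee is preserved.
Match against departments:
  - employee 1 (Quinn): dept_id=1 -> matches Sales
  - employee 2 (Tina): dept_id=NULL, no match -> kept with NULL
  - employee 3 (Victor): dept_id=2 -> matches Research
  - employee 4 (Nate): dept_id=3 -> matches Product
Match against employees (self):
  - employee 1 (Quinn): manager_id=NULL -> NULL
  - employee 2 (Tina): manager_id=1 -> Quinn
  - employee 3 (Victor): manager_id=1 -> Quinn
  - employee 4 (Nate): manager_id=3 -> Victor

SQL:
SELECT a.name, b.name AS department, c.name AS manager
FROM employees a
LEFT JOIN departments b ON a.dept_id = b.id
LEFT JOIN employees c ON a.manager_id = c.id

Result:
name   | department | manager
-------+------------+--------
Quinn  | Sales      | NULL   
Tina   | NULL       | Quinn  
Victor | Research   | Quinn  
Nate   | Product    | Victor 


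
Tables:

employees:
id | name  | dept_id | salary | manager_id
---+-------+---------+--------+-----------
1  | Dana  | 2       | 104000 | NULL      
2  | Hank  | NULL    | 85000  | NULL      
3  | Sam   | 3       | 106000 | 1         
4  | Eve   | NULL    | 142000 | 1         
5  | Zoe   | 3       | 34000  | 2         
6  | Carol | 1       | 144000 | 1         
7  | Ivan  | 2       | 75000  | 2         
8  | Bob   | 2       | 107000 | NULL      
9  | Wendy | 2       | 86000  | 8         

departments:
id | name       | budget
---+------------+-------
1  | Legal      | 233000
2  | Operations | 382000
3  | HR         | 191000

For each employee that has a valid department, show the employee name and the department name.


INNER JOIN keeps only employees rows whose dept_id matches an id in departments. Walk through each employee:
  - employee 1 (Dana): dept_id=2 -> matches Operations
  - employee 2 (Hank): dept_id=NULL, no match -> dropped
  - employee 3 (Sam): dept_id=3 -> matches HR
  - employee 4 (Eve): dept_id=NULL, no match -> dropped
  - employee 5 (Zoe): dept_id=3 -> matches HR
  - employee 6 (Carol): dept_id=1 -> matches Legal
  - employee 7 (Ivan): dept_id=2 -> matches Operations
  - employee 8 (Bob): dept_id=2 -> matches Operations
  - employee 9 (Wendy): dept_id=2 -> matches Operations
So 2 of 9 rows are dropped.

SQL:
SELECT a.name, b.name AS department
FROM employees a
INNER JOIN departments b ON a.dept_id = b.id

Result:
name  | department
------+-----------
Dana  | Operations
Sam   | HR        
Zoe   | HR        
Carol | Legal     
Ivan  | Operations
Bob   | Operations
Wendy | Operations
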